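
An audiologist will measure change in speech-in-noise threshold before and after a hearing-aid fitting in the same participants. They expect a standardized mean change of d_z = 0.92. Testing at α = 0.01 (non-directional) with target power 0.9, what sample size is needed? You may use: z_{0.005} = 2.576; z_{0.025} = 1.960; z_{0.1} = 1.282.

n = 18 pairs

For a paired (one-sample on differences) test: n = ((z_{α/2} + z_β) / d)².
z_{α/2} + z_β = 2.576 + 1.282 = 3.858.
n = (3.858 / 0.92)² = 4.193² = 17.59.
Round up.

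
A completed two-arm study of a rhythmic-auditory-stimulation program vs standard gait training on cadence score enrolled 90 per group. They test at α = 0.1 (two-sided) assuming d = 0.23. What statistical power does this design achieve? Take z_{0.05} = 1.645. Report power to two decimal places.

For two equal groups, power = Φ(d·√(n/2) − z_{α/2}).
d·√(n/2) = 0.23 × √(90/2) = 0.23 × 6.708 = 1.543.
z_β = 1.543 − 1.645 = -0.102.
Power = Φ(-0.102) = 0.459.

power ≈ 0.46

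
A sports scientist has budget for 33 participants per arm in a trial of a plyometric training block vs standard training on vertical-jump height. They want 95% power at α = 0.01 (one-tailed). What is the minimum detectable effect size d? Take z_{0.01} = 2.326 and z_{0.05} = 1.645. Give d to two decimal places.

d_min ≈ 0.98

For two independent groups of n = 33 each: d_min = (z_{α} + z_β)·√(2/n).
z-sum = 2.326 + 1.645 = 3.971.
d_min = 3.971 × √(2/33) = 3.971 × 0.2462 = 0.978.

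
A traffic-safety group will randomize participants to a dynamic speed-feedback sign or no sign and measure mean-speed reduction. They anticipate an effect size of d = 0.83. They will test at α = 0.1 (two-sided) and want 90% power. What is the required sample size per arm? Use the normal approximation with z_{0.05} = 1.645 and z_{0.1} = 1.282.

n = 25 per group

For two independent groups with equal n: n = 2·((z_{α/2} + z_β) / d)².
z_{α/2} + z_β = 1.645 + 1.282 = 2.927.
n = 2 × (2.927 / 0.83)² = 2 × 3.527² = 2 × 12.44 = 24.9.
Round up to the next whole participant.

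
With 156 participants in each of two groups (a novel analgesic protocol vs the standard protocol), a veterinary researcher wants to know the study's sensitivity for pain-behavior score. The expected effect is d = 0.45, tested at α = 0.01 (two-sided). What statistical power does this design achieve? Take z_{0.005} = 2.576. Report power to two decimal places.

For two equal groups, power = Φ(d·√(n/2) − z_{α/2}).
d·√(n/2) = 0.45 × √(156/2) = 0.45 × 8.832 = 3.974.
z_β = 3.974 − 2.576 = 1.398.
Power = Φ(1.398) = 0.919.

power ≈ 0.92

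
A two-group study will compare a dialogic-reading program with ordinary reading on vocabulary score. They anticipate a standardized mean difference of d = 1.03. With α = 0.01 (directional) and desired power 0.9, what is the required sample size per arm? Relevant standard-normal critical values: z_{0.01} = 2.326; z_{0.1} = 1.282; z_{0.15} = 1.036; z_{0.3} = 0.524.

n = 25 per group

For two independent groups with equal n: n = 2·((z_{α} + z_β) / d)².
z_{α} + z_β = 2.326 + 1.282 = 3.608.
n = 2 × (3.608 / 1.03)² = 2 × 3.503² = 2 × 12.27 = 24.5.
Round up to the next whole participant.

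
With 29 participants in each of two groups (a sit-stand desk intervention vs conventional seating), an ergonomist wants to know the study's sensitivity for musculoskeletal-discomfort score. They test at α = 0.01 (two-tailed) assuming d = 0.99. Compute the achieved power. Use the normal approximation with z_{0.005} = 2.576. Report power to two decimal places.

For two equal groups, power = Φ(d·√(n/2) − z_{α/2}).
d·√(n/2) = 0.99 × √(29/2) = 0.99 × 3.808 = 3.770.
z_β = 3.770 − 2.576 = 1.194.
Power = Φ(1.194) = 0.884.

power ≈ 0.88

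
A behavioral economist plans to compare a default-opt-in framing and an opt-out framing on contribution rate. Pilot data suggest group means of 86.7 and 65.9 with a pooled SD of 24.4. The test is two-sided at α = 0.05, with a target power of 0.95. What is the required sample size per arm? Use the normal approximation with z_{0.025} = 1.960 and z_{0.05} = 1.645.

Cohen's d = |M₁ − M₂| / SD_pooled = |86.7 − 65.9| / 24.4 = 20.8 / 24.4 = 0.852.
For two independent groups with equal n: n = 2·((z_{α/2} + z_β) / d)².
z_{α/2} + z_β = 1.960 + 1.645 = 3.605.
n = 2 × (3.605 / 0.852)² = 2 × 4.231² = 2 × 17.90 = 35.8.
Round up to the next whole participant.

n = 36 per group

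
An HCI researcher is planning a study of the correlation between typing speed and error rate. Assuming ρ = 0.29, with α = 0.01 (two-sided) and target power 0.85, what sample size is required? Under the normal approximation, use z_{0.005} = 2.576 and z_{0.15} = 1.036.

n = 150

Fisher's z: C = ½·ln((1+r)/(1−r)) = ½·ln(1.8169) = 0.2986.
n = ((z_{α/2} + z_β)/C)² + 3.
(2.576 + 1.036) / 0.2986 = 3.612 / 0.2986 = 12.096.
n = 12.096² + 3 = 146.32 + 3 = 149.3.
Round up.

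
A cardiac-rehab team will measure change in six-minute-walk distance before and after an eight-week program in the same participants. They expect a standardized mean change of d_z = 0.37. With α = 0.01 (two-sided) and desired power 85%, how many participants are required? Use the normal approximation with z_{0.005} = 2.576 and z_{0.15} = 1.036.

For a paired (one-sample on differences) test: n = ((z_{α/2} + z_β) / d)².
z_{α/2} + z_β = 2.576 + 1.036 = 3.612.
n = (3.612 / 0.37)² = 9.762² = 95.30.
Round up.

n = 96 pairs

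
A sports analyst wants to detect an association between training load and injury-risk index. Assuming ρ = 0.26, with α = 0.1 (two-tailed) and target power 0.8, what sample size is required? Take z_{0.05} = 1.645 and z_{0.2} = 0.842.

Fisher's z: C = ½·ln((1+r)/(1−r)) = ½·ln(1.7027) = 0.2661.
n = ((z_{α/2} + z_β)/C)² + 3.
(1.645 + 0.842) / 0.2661 = 2.487 / 0.2661 = 9.346.
n = 9.346² + 3 = 87.35 + 3 = 90.3.
Round up.

n = 91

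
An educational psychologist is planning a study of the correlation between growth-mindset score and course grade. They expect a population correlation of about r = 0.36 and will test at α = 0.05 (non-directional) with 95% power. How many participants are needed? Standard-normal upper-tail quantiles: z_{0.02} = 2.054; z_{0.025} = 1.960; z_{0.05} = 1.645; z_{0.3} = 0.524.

Fisher's z: C = ½·ln((1+r)/(1−r)) = ½·ln(2.1250) = 0.3769.
n = ((z_{α/2} + z_β)/C)² + 3.
(1.960 + 1.645) / 0.3769 = 3.605 / 0.3769 = 9.565.
n = 9.565² + 3 = 91.49 + 3 = 94.5.
Round up.

n = 95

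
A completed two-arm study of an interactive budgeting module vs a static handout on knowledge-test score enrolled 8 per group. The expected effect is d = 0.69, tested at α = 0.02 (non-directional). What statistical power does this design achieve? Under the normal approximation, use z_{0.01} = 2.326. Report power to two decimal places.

power ≈ 0.17

For two equal groups, power = Φ(d·√(n/2) − z_{α/2}).
d·√(n/2) = 0.69 × √(8/2) = 0.69 × 2.000 = 1.380.
z_β = 1.380 − 2.326 = -0.946.
Power = Φ(-0.946) = 0.172.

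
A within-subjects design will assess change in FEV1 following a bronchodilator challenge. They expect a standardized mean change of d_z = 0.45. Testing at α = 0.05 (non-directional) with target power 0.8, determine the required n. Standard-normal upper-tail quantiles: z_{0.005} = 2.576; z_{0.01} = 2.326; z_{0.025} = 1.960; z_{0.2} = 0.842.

n = 39 pairs

For a paired (one-sample on differences) test: n = ((z_{α/2} + z_β) / d)².
z_{α/2} + z_β = 1.960 + 0.842 = 2.802.
n = (2.802 / 0.45)² = 6.227² = 38.77.
Round up.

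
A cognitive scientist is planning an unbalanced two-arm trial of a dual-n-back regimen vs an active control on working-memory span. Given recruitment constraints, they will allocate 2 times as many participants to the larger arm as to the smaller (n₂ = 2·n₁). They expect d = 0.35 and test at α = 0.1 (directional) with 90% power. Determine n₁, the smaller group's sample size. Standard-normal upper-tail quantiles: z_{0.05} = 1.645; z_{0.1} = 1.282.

n₁ = 81

With allocation ratio k = n₂/n₁ = 2, Var(x̄₁−x̄₂) = σ²(1/n₁ + 1/(k·n₁)) = σ²·(k+1)/(k·n₁).
So n₁ = (1 + 1/k)·((z_{α} + z_β)/d)² = 1.500 × (2.564/0.35)².
n₁ = 1.500 × 53.67 = 80.5.
Round up: n₁ = 81, giving n₂ = 2 × 81 = 162.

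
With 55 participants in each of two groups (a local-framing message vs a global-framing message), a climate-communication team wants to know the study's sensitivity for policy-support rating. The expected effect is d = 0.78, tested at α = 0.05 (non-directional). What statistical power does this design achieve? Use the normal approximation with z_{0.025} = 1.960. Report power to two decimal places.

power ≈ 0.98

For two equal groups, power = Φ(d·√(n/2) − z_{α/2}).
d·√(n/2) = 0.78 × √(55/2) = 0.78 × 5.244 = 4.090.
z_β = 4.090 − 1.960 = 2.130.
Power = Φ(2.130) = 0.983.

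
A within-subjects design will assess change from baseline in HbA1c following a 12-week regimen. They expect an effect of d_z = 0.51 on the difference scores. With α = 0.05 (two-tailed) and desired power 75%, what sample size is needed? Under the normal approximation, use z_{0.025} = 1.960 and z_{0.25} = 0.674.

n = 27 pairs

For a paired (one-sample on differences) test: n = ((z_{α/2} + z_β) / d)².
z_{α/2} + z_β = 1.960 + 0.674 = 2.634.
n = (2.634 / 0.51)² = 5.165² = 26.67.
Round up.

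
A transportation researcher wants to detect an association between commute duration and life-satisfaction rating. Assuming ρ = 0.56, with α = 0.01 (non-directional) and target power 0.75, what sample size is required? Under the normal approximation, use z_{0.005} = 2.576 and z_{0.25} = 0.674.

n = 30

Fisher's z: C = ½·ln((1+r)/(1−r)) = ½·ln(3.5455) = 0.6328.
n = ((z_{α/2} + z_β)/C)² + 3.
(2.576 + 0.674) / 0.6328 = 3.250 / 0.6328 = 5.136.
n = 5.136² + 3 = 26.38 + 3 = 29.4.
Round up.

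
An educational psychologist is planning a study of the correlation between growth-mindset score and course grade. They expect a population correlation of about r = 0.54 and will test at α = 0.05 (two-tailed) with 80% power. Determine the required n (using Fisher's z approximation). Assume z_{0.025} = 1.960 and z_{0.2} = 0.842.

n = 25

Fisher's z: C = ½·ln((1+r)/(1−r)) = ½·ln(3.3478) = 0.6042.
n = ((z_{α/2} + z_β)/C)² + 3.
(1.960 + 0.842) / 0.6042 = 2.802 / 0.6042 = 4.638.
n = 4.638² + 3 = 21.51 + 3 = 24.5.
Round up.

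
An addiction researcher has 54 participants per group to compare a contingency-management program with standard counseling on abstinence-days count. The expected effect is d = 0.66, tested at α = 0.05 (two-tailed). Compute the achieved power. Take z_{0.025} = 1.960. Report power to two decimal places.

power ≈ 0.93

For two equal groups, power = Φ(d·√(n/2) − z_{α/2}).
d·√(n/2) = 0.66 × √(54/2) = 0.66 × 5.196 = 3.429.
z_β = 3.429 − 1.960 = 1.469.
Power = Φ(1.469) = 0.929.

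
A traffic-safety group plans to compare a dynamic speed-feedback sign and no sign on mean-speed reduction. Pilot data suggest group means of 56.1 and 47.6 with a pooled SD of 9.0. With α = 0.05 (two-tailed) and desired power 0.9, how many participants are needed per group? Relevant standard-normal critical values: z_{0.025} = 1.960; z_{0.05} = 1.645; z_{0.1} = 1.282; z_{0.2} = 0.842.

Cohen's d = |M₁ − M₂| / SD_pooled = |56.1 − 47.6| / 9.0 = 8.5 / 9.0 = 0.944.
For two independent groups with equal n: n = 2·((z_{α/2} + z_β) / d)².
z_{α/2} + z_β = 1.960 + 1.282 = 3.242.
n = 2 × (3.242 / 0.944)² = 2 × 3.434² = 2 × 11.79 = 23.6.
Round up to the next whole participant.

n = 24 per group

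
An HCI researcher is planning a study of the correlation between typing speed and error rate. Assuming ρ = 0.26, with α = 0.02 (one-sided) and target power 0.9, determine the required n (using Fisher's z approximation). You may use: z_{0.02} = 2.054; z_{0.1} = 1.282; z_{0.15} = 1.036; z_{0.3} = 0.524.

Fisher's z: C = ½·ln((1+r)/(1−r)) = ½·ln(1.7027) = 0.2661.
n = ((z_{α} + z_β)/C)² + 3.
(2.054 + 1.282) / 0.2661 = 3.336 / 0.2661 = 12.537.
n = 12.537² + 3 = 157.17 + 3 = 160.2.
Round up.

n = 161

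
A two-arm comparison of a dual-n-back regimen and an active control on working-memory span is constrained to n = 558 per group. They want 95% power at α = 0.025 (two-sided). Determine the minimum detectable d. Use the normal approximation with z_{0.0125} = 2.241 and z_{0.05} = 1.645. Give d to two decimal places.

For two independent groups of n = 558 each: d_min = (z_{α/2} + z_β)·√(2/n).
z-sum = 2.241 + 1.645 = 3.886.
d_min = 3.886 × √(2/558) = 3.886 × 0.0599 = 0.233.

d_min ≈ 0.23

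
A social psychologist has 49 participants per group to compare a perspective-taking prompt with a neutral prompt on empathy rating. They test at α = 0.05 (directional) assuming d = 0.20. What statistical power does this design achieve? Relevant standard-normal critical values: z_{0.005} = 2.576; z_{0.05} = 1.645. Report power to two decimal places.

power ≈ 0.26

For two equal groups, power = Φ(d·√(n/2) − z_{α}).
d·√(n/2) = 0.20 × √(49/2) = 0.20 × 4.950 = 0.990.
z_β = 0.990 − 1.645 = -0.655.
Power = Φ(-0.655) = 0.256.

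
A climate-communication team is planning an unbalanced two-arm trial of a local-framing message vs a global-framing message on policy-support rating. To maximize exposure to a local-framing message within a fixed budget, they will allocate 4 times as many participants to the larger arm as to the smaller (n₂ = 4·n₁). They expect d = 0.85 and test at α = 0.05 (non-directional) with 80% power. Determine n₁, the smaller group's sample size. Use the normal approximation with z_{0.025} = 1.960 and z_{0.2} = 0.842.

With allocation ratio k = n₂/n₁ = 4, Var(x̄₁−x̄₂) = σ²(1/n₁ + 1/(k·n₁)) = σ²·(k+1)/(k·n₁).
So n₁ = (1 + 1/k)·((z_{α/2} + z_β)/d)² = 1.250 × (2.802/0.85)².
n₁ = 1.250 × 10.87 = 13.6.
Round up: n₁ = 14, giving n₂ = 4 × 14 = 56.

n₁ = 14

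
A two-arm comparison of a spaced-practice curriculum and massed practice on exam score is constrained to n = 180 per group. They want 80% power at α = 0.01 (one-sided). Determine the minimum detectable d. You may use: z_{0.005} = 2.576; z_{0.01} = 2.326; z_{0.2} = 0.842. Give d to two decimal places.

For two independent groups of n = 180 each: d_min = (z_{α} + z_β)·√(2/n).
z-sum = 2.326 + 0.842 = 3.168.
d_min = 3.168 × √(2/180) = 3.168 × 0.1054 = 0.334.

d_min ≈ 0.33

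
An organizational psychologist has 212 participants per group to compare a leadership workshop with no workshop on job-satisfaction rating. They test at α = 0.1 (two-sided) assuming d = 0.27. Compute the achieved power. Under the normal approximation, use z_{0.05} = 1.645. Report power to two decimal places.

power ≈ 0.87

For two equal groups, power = Φ(d·√(n/2) − z_{α/2}).
d·√(n/2) = 0.27 × √(212/2) = 0.27 × 10.296 = 2.780.
z_β = 2.780 − 1.645 = 1.135.
Power = Φ(1.135) = 0.872.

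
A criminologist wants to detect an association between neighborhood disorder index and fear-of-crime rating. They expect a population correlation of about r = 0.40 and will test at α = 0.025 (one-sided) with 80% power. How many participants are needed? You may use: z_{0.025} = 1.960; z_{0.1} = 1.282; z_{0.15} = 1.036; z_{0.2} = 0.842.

Fisher's z: C = ½·ln((1+r)/(1−r)) = ½·ln(2.3333) = 0.4236.
n = ((z_{α} + z_β)/C)² + 3.
(1.960 + 0.842) / 0.4236 = 2.802 / 0.4236 = 6.615.
n = 6.615² + 3 = 43.75 + 3 = 46.8.
Round up.

n = 47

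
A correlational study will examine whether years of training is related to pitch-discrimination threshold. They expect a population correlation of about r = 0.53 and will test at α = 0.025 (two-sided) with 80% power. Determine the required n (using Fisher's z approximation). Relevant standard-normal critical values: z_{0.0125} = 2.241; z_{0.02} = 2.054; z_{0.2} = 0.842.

Fisher's z: C = ½·ln((1+r)/(1−r)) = ½·ln(3.2553) = 0.5901.
n = ((z_{α/2} + z_β)/C)² + 3.
(2.241 + 0.842) / 0.5901 = 3.083 / 0.5901 = 5.225.
n = 5.225² + 3 = 27.30 + 3 = 30.3.
Round up.

n = 31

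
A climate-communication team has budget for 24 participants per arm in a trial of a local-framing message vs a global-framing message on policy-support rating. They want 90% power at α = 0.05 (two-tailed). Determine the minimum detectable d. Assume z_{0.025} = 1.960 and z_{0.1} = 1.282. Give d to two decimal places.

d_min ≈ 0.94

For two independent groups of n = 24 each: d_min = (z_{α/2} + z_β)·√(2/n).
z-sum = 1.960 + 1.282 = 3.242.
d_min = 3.242 × √(2/24) = 3.242 × 0.2887 = 0.936.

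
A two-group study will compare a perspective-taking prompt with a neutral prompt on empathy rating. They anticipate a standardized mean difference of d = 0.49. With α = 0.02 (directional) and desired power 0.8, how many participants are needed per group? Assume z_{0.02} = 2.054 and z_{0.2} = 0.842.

For two independent groups with equal n: n = 2·((z_{α} + z_β) / d)².
z_{α} + z_β = 2.054 + 0.842 = 2.896.
n = 2 × (2.896 / 0.49)² = 2 × 5.910² = 2 × 34.93 = 69.9.
Round up to the next whole participant.

n = 70 per group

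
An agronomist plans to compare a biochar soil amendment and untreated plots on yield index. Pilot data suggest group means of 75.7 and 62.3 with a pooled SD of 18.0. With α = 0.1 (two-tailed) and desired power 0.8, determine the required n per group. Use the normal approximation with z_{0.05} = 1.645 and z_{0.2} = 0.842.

n = 23 per group

Cohen's d = |M₁ − M₂| / SD_pooled = |75.7 − 62.3| / 18.0 = 13.4 / 18.0 = 0.744.
For two independent groups with equal n: n = 2·((z_{α/2} + z_β) / d)².
z_{α/2} + z_β = 1.645 + 0.842 = 2.487.
n = 2 × (2.487 / 0.744)² = 2 × 3.343² = 2 × 11.17 = 22.3.
Round up to the next whole participant.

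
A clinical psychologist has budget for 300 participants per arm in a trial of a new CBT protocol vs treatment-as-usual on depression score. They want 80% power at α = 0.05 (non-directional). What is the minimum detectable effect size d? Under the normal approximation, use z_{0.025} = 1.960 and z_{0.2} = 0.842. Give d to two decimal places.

d_min ≈ 0.23

For two independent groups of n = 300 each: d_min = (z_{α/2} + z_β)·√(2/n).
z-sum = 1.960 + 0.842 = 2.802.
d_min = 2.802 × √(2/300) = 2.802 × 0.0816 = 0.229.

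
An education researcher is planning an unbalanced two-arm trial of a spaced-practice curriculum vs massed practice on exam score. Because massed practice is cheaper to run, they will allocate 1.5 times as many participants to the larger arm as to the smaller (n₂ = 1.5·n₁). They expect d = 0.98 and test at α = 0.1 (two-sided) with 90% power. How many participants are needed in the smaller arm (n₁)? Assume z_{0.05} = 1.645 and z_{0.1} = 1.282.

n₁ = 15

With allocation ratio k = n₂/n₁ = 1.5, Var(x̄₁−x̄₂) = σ²(1/n₁ + 1/(k·n₁)) = σ²·(k+1)/(k·n₁).
So n₁ = (1 + 1/k)·((z_{α/2} + z_β)/d)² = 1.667 × (2.927/0.98)².
n₁ = 1.667 × 8.92 = 14.9.
Round up: n₁ = 15, giving n₂ = ⌈1.5 × 15⌉ = ⌈22.5⌉ = 23.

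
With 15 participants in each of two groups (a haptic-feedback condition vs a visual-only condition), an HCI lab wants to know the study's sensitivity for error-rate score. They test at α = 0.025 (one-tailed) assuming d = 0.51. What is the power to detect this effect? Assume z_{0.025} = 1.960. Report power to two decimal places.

For two equal groups, power = Φ(d·√(n/2) − z_{α}).
d·√(n/2) = 0.51 × √(15/2) = 0.51 × 2.739 = 1.397.
z_β = 1.397 − 1.960 = -0.563.
Power = Φ(-0.563) = 0.287.

power ≈ 0.29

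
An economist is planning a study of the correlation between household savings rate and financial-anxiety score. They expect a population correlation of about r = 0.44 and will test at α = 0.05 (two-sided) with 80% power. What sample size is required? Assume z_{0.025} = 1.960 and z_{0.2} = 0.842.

Fisher's z: C = ½·ln((1+r)/(1−r)) = ½·ln(2.5714) = 0.4722.
n = ((z_{α/2} + z_β)/C)² + 3.
(1.960 + 0.842) / 0.4722 = 2.802 / 0.4722 = 5.934.
n = 5.934² + 3 = 35.21 + 3 = 38.2.
Round up.

n = 39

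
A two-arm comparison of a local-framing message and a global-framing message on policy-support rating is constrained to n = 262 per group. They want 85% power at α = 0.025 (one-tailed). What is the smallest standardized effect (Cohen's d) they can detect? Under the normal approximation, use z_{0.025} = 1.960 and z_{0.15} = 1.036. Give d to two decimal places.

For two independent groups of n = 262 each: d_min = (z_{α} + z_β)·√(2/n).
z-sum = 1.960 + 1.036 = 2.996.
d_min = 2.996 × √(2/262) = 2.996 × 0.0874 = 0.262.

d_min ≈ 0.26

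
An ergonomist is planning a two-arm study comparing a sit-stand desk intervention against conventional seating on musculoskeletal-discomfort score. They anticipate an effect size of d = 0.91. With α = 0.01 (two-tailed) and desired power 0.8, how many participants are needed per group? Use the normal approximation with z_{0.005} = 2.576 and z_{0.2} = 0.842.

For two independent groups with equal n: n = 2·((z_{α/2} + z_β) / d)².
z_{α/2} + z_β = 2.576 + 0.842 = 3.418.
n = 2 × (3.418 / 0.91)² = 2 × 3.756² = 2 × 14.11 = 28.2.
Round up to the next whole participant.

n = 29 per group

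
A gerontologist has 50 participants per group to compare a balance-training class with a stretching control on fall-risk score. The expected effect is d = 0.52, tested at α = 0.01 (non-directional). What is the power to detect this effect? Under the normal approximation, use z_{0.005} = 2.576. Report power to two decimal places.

power ≈ 0.51

For two equal groups, power = Φ(d·√(n/2) − z_{α/2}).
d·√(n/2) = 0.52 × √(50/2) = 0.52 × 5.000 = 2.600.
z_β = 2.600 − 2.576 = 0.024.
Power = Φ(0.024) = 0.510.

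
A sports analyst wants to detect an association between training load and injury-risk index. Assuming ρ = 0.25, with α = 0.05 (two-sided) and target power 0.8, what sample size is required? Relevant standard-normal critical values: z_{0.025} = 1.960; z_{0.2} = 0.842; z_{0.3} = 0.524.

n = 124

Fisher's z: C = ½·ln((1+r)/(1−r)) = ½·ln(1.6667) = 0.2554.
n = ((z_{α/2} + z_β)/C)² + 3.
(1.960 + 0.842) / 0.2554 = 2.802 / 0.2554 = 10.971.
n = 10.971² + 3 = 120.36 + 3 = 123.4.
Round up.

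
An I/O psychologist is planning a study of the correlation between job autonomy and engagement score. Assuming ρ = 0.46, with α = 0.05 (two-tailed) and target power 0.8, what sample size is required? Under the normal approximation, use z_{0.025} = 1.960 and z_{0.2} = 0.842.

n = 35

Fisher's z: C = ½·ln((1+r)/(1−r)) = ½·ln(2.7037) = 0.4973.
n = ((z_{α/2} + z_β)/C)² + 3.
(1.960 + 0.842) / 0.4973 = 2.802 / 0.4973 = 5.634.
n = 5.634² + 3 = 31.75 + 3 = 34.7.
Round up.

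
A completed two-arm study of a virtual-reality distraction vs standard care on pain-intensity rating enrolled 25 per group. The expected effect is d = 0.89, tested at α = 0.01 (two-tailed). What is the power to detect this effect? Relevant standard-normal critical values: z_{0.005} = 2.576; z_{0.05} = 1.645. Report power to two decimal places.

power ≈ 0.72

For two equal groups, power = Φ(d·√(n/2) − z_{α/2}).
d·√(n/2) = 0.89 × √(25/2) = 0.89 × 3.536 = 3.147.
z_β = 3.147 − 2.576 = 0.571.
Power = Φ(0.571) = 0.716.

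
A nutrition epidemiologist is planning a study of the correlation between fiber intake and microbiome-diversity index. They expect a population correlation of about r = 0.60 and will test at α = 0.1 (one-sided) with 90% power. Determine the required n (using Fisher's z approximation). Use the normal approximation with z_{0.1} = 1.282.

n = 17

Fisher's z: C = ½·ln((1+r)/(1−r)) = ½·ln(4.0000) = 0.6931.
n = ((z_{α} + z_β)/C)² + 3.
(1.282 + 1.282) / 0.6931 = 2.564 / 0.6931 = 3.699.
n = 3.699² + 3 = 13.68 + 3 = 16.7.
Round up.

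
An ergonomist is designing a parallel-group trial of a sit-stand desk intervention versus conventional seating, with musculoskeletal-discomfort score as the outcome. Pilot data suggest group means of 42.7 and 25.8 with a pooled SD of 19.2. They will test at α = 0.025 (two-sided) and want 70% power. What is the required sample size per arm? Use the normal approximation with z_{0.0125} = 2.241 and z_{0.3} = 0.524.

n = 20 per group

Cohen's d = |M₁ − M₂| / SD_pooled = |42.7 − 25.8| / 19.2 = 16.9 / 19.2 = 0.880.
For two independent groups with equal n: n = 2·((z_{α/2} + z_β) / d)².
z_{α/2} + z_β = 2.241 + 0.524 = 2.765.
n = 2 × (2.765 / 0.880)² = 2 × 3.142² = 2 × 9.87 = 19.7.
Round up to the next whole participant.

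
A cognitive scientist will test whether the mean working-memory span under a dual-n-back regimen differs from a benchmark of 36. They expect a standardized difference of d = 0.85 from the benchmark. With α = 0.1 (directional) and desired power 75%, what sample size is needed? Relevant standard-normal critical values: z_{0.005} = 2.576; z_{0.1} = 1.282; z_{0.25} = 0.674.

For a one-sample test: n = ((z_{α} + z_β) / d)².
z_{α} + z_β = 1.282 + 0.674 = 1.956.
n = (1.956 / 0.85)² = 2.301² = 5.30.
Round up.

n = 6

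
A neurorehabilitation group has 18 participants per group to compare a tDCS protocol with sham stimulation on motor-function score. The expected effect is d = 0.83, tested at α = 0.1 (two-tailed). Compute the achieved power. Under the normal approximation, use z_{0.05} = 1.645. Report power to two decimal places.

power ≈ 0.80

For two equal groups, power = Φ(d·√(n/2) − z_{α/2}).
d·√(n/2) = 0.83 × √(18/2) = 0.83 × 3.000 = 2.490.
z_β = 2.490 − 1.645 = 0.845.
Power = Φ(0.845) = 0.801.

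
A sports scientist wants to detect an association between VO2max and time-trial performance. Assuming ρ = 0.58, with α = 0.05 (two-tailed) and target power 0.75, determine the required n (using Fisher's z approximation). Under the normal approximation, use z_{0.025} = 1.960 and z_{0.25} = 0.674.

n = 19

Fisher's z: C = ½·ln((1+r)/(1−r)) = ½·ln(3.7619) = 0.6625.
n = ((z_{α/2} + z_β)/C)² + 3.
(1.960 + 0.674) / 0.6625 = 2.634 / 0.6625 = 3.976.
n = 3.976² + 3 = 15.81 + 3 = 18.8.
Round up.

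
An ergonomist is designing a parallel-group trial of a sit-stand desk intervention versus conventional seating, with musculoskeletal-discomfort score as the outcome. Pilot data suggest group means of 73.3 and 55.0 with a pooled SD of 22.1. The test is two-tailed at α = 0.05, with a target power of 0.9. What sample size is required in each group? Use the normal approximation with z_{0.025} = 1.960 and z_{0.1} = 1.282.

n = 31 per group

Cohen's d = |M₁ − M₂| / SD_pooled = |73.3 − 55.0| / 22.1 = 18.3 / 22.1 = 0.828.
For two independent groups with equal n: n = 2·((z_{α/2} + z_β) / d)².
z_{α/2} + z_β = 1.960 + 1.282 = 3.242.
n = 2 × (3.242 / 0.828)² = 2 × 3.915² = 2 × 15.33 = 30.7.
Round up to the next whole participant.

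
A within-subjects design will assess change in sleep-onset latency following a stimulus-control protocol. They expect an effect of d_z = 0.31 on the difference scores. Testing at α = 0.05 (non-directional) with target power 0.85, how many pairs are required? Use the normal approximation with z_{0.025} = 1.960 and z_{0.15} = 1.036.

For a paired (one-sample on differences) test: n = ((z_{α/2} + z_β) / d)².
z_{α/2} + z_β = 1.960 + 1.036 = 2.996.
n = (2.996 / 0.31)² = 9.665² = 93.40.
Round up.

n = 94 pairs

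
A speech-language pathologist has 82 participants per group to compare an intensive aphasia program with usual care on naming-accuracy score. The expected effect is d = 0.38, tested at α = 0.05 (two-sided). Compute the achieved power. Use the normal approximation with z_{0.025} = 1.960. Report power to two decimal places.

For two equal groups, power = Φ(d·√(n/2) − z_{α/2}).
d·√(n/2) = 0.38 × √(82/2) = 0.38 × 6.403 = 2.433.
z_β = 2.433 − 1.960 = 0.473.
Power = Φ(0.473) = 0.682.

power ≈ 0.68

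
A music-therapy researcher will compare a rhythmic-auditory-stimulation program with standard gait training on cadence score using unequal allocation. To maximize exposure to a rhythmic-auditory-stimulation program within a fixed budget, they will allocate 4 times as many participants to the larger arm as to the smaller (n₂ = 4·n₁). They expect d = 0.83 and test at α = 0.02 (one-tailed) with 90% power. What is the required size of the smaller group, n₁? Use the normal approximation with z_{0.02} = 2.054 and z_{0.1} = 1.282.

n₁ = 21

With allocation ratio k = n₂/n₁ = 4, Var(x̄₁−x̄₂) = σ²(1/n₁ + 1/(k·n₁)) = σ²·(k+1)/(k·n₁).
So n₁ = (1 + 1/k)·((z_{α} + z_β)/d)² = 1.250 × (3.336/0.83)².
n₁ = 1.250 × 16.15 = 20.2.
Round up: n₁ = 21, giving n₂ = 4 × 21 = 84.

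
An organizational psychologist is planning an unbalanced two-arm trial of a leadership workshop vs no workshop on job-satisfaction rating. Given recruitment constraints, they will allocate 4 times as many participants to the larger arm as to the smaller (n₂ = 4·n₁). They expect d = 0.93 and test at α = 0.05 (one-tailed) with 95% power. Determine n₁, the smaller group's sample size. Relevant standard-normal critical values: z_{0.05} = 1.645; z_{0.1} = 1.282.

n₁ = 16

With allocation ratio k = n₂/n₁ = 4, Var(x̄₁−x̄₂) = σ²(1/n₁ + 1/(k·n₁)) = σ²·(k+1)/(k·n₁).
So n₁ = (1 + 1/k)·((z_{α} + z_β)/d)² = 1.250 × (3.290/0.93)².
n₁ = 1.250 × 12.51 = 15.6.
Round up: n₁ = 16, giving n₂ = 4 × 16 = 64.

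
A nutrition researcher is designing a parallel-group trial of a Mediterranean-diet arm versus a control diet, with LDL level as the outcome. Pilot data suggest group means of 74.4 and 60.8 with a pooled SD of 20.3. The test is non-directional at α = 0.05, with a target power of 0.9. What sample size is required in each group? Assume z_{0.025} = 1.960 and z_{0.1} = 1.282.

n = 47 per group

Cohen's d = |M₁ − M₂| / SD_pooled = |74.4 − 60.8| / 20.3 = 13.6 / 20.3 = 0.670.
For two independent groups with equal n: n = 2·((z_{α/2} + z_β) / d)².
z_{α/2} + z_β = 1.960 + 1.282 = 3.242.
n = 2 × (3.242 / 0.670)² = 2 × 4.839² = 2 × 23.41 = 46.8.
Round up to the next whole participant.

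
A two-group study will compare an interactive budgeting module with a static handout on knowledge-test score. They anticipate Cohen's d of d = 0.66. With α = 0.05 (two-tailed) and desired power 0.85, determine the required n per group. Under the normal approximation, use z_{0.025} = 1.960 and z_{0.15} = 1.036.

n = 42 per group

For two independent groups with equal n: n = 2·((z_{α/2} + z_β) / d)².
z_{α/2} + z_β = 1.960 + 1.036 = 2.996.
n = 2 × (2.996 / 0.66)² = 2 × 4.539² = 2 × 20.61 = 41.2.
Round up to the next whole participant.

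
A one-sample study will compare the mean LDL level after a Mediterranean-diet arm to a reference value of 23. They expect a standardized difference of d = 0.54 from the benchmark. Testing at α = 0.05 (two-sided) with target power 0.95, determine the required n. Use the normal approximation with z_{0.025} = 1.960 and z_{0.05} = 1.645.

n = 45

For a one-sample test: n = ((z_{α/2} + z_β) / d)².
z_{α/2} + z_β = 1.960 + 1.645 = 3.605.
n = (3.605 / 0.54)² = 6.676² = 44.57.
Round up.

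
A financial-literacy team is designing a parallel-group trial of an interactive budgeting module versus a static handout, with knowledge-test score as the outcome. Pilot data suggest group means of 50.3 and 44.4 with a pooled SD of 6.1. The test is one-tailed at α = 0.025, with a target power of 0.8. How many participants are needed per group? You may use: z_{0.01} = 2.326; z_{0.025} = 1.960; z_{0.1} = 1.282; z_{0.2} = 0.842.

Cohen's d = |M₁ − M₂| / SD_pooled = |50.3 − 44.4| / 6.1 = 5.9 / 6.1 = 0.967.
For two independent groups with equal n: n = 2·((z_{α} + z_β) / d)².
z_{α} + z_β = 1.960 + 0.842 = 2.802.
n = 2 × (2.802 / 0.967)² = 2 × 2.898² = 2 × 8.40 = 16.8.
Round up to the next whole participant.

n = 17 per group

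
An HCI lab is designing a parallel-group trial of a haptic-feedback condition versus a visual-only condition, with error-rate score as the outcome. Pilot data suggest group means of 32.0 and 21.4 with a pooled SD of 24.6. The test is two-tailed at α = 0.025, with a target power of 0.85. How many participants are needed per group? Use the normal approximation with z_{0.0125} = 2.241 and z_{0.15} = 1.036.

n = 116 per group

Cohen's d = |M₁ − M₂| / SD_pooled = |32.0 − 21.4| / 24.6 = 10.6 / 24.6 = 0.431.
For two independent groups with equal n: n = 2·((z_{α/2} + z_β) / d)².
z_{α/2} + z_β = 2.241 + 1.036 = 3.277.
n = 2 × (3.277 / 0.431)² = 2 × 7.603² = 2 × 57.81 = 115.6.
Round up to the next whole participant.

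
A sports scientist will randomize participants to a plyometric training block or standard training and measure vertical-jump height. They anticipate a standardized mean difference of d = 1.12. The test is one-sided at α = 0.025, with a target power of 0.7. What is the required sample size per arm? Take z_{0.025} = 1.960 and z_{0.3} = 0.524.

n = 10 per group

For two independent groups with equal n: n = 2·((z_{α} + z_β) / d)².
z_{α} + z_β = 1.960 + 0.524 = 2.484.
n = 2 × (2.484 / 1.12)² = 2 × 2.218² = 2 × 4.92 = 9.8.
Round up to the next whole participant.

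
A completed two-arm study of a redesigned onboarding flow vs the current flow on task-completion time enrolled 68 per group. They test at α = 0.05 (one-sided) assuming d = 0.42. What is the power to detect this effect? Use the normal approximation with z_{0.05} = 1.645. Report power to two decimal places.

For two equal groups, power = Φ(d·√(n/2) − z_{α}).
d·√(n/2) = 0.42 × √(68/2) = 0.42 × 5.831 = 2.449.
z_β = 2.449 − 1.645 = 0.804.
Power = Φ(0.804) = 0.789.

power ≈ 0.79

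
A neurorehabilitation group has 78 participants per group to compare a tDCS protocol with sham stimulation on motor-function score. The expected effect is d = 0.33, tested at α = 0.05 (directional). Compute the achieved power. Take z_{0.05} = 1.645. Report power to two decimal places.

For two equal groups, power = Φ(d·√(n/2) − z_{α}).
d·√(n/2) = 0.33 × √(78/2) = 0.33 × 6.245 = 2.061.
z_β = 2.061 − 1.645 = 0.416.
Power = Φ(0.416) = 0.661.

power ≈ 0.66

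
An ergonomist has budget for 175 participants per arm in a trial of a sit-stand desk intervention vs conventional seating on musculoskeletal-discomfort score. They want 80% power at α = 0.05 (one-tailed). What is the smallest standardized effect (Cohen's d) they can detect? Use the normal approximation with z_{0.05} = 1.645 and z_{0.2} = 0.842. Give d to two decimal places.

d_min ≈ 0.27

For two independent groups of n = 175 each: d_min = (z_{α} + z_β)·√(2/n).
z-sum = 1.645 + 0.842 = 2.487.
d_min = 2.487 × √(2/175) = 2.487 × 0.1069 = 0.266.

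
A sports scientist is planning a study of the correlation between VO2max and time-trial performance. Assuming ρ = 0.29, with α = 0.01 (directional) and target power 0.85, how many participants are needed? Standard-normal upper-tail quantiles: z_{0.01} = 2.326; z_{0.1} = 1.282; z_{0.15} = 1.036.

Fisher's z: C = ½·ln((1+r)/(1−r)) = ½·ln(1.8169) = 0.2986.
n = ((z_{α} + z_β)/C)² + 3.
(2.326 + 1.036) / 0.2986 = 3.362 / 0.2986 = 11.259.
n = 11.259² + 3 = 126.77 + 3 = 129.8.
Round up.

n = 130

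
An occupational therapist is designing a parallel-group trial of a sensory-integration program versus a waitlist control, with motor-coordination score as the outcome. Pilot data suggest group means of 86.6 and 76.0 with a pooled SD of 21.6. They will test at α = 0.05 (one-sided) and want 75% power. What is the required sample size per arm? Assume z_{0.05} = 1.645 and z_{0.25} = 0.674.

n = 45 per group

Cohen's d = |M₁ − M₂| / SD_pooled = |86.6 − 76.0| / 21.6 = 10.6 / 21.6 = 0.491.
For two independent groups with equal n: n = 2·((z_{α} + z_β) / d)².
z_{α} + z_β = 1.645 + 0.674 = 2.319.
n = 2 × (2.319 / 0.491)² = 2 × 4.723² = 2 × 22.31 = 44.6.
Round up to the next whole participant.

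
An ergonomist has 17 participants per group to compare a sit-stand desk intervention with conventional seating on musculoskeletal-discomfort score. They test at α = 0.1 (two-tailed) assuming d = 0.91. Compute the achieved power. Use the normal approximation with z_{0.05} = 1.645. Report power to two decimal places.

For two equal groups, power = Φ(d·√(n/2) − z_{α/2}).
d·√(n/2) = 0.91 × √(17/2) = 0.91 × 2.915 = 2.653.
z_β = 2.653 − 1.645 = 1.008.
Power = Φ(1.008) = 0.843.

power ≈ 0.84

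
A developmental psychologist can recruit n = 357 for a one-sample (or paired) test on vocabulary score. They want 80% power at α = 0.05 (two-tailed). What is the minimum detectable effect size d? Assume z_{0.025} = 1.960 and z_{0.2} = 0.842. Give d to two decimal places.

d_min ≈ 0.15

For a single sample (or paired design) of n = 357: d_min = (z_{α/2} + z_β)/√n.
z-sum = 1.960 + 0.842 = 2.802.
d_min = 2.802 / √357 = 2.802 / 18.894 = 0.148.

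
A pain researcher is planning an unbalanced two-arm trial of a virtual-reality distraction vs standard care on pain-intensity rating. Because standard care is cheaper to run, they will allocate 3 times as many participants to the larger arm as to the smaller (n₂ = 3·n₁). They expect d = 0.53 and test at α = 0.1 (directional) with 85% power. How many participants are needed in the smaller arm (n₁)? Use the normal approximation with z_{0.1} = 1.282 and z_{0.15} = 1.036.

n₁ = 26

With allocation ratio k = n₂/n₁ = 3, Var(x̄₁−x̄₂) = σ²(1/n₁ + 1/(k·n₁)) = σ²·(k+1)/(k·n₁).
So n₁ = (1 + 1/k)·((z_{α} + z_β)/d)² = 1.333 × (2.318/0.53)².
n₁ = 1.333 × 19.13 = 25.5.
Round up: n₁ = 26, giving n₂ = 3 × 26 = 78.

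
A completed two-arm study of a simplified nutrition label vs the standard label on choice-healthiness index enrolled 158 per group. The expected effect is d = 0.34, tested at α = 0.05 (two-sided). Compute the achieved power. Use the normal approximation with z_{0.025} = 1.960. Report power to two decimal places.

For two equal groups, power = Φ(d·√(n/2) − z_{α/2}).
d·√(n/2) = 0.34 × √(158/2) = 0.34 × 8.888 = 3.022.
z_β = 3.022 − 1.960 = 1.062.
Power = Φ(1.062) = 0.856.

power ≈ 0.86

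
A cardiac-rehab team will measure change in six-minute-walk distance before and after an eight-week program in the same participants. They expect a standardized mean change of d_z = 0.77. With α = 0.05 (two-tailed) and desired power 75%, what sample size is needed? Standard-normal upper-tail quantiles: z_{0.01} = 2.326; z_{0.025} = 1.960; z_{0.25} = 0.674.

For a paired (one-sample on differences) test: n = ((z_{α/2} + z_β) / d)².
z_{α/2} + z_β = 1.960 + 0.674 = 2.634.
n = (2.634 / 0.77)² = 3.421² = 11.70.
Round up.

n = 12 pairs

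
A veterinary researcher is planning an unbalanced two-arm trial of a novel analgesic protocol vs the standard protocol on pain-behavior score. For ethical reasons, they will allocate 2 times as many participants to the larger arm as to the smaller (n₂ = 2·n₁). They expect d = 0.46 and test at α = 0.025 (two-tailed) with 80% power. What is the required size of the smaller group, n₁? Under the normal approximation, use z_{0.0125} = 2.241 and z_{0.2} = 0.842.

n₁ = 68

With allocation ratio k = n₂/n₁ = 2, Var(x̄₁−x̄₂) = σ²(1/n₁ + 1/(k·n₁)) = σ²·(k+1)/(k·n₁).
So n₁ = (1 + 1/k)·((z_{α/2} + z_β)/d)² = 1.500 × (3.083/0.46)².
n₁ = 1.500 × 44.92 = 67.4.
Round up: n₁ = 68, giving n₂ = 2 × 68 = 136.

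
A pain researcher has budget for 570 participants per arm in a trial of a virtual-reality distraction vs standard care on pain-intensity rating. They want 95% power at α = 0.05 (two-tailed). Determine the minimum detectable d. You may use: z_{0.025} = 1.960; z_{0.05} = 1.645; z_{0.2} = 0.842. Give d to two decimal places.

d_min ≈ 0.21

For two independent groups of n = 570 each: d_min = (z_{α/2} + z_β)·√(2/n).
z-sum = 1.960 + 1.645 = 3.605.
d_min = 3.605 × √(2/570) = 3.605 × 0.0592 = 0.214.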